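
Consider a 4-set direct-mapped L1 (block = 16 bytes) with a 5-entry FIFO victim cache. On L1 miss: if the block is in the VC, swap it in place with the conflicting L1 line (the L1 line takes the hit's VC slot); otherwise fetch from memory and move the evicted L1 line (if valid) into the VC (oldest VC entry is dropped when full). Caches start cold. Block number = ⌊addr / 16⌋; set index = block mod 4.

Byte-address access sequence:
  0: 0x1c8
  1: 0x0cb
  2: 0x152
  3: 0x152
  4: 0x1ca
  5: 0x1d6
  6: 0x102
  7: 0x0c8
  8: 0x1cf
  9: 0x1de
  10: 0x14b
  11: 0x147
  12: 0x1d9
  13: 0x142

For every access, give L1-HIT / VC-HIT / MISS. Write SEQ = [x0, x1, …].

SEQ = [MISS, MISS, MISS, L1-HIT, VC-HIT, MISS, MISS, VC-HIT, VC-HIT, L1-HIT, MISS, L1-HIT, L1-HIT, L1-HIT]

0: 0x1c8 (blk 28, set 0) → MISS  vc=[]
1: 0xcb (blk 12, set 0) → MISS  vc=[28]
2: 0x152 (blk 21, set 1) → MISS  vc=[28]
3: 0x152 (blk 21, set 1) → L1-HIT  vc=[28]
4: 0x1ca (blk 28, set 0) → VC-HIT  vc=[12]
5: 0x1d6 (blk 29, set 1) → MISS  vc=[12, 21]
6: 0x102 (blk 16, set 0) → MISS  vc=[12, 21, 28]
7: 0xc8 (blk 12, set 0) → VC-HIT  vc=[16, 21, 28]
8: 0x1cf (blk 28, set 0) → VC-HIT  vc=[16, 21, 12]
9: 0x1de (blk 29, set 1) → L1-HIT  vc=[16, 21, 12]
10: 0x14b (blk 20, set 0) → MISS  vc=[16, 21, 12, 28]
11: 0x147 (blk 20, set 0) → L1-HIT  vc=[16, 21, 12, 28]
12: 0x1d9 (blk 29, set 1) → L1-HIT  vc=[16, 21, 12, 28]
13: 0x142 (blk 20, set 0) → L1-HIT  vc=[16, 21, 12, 28]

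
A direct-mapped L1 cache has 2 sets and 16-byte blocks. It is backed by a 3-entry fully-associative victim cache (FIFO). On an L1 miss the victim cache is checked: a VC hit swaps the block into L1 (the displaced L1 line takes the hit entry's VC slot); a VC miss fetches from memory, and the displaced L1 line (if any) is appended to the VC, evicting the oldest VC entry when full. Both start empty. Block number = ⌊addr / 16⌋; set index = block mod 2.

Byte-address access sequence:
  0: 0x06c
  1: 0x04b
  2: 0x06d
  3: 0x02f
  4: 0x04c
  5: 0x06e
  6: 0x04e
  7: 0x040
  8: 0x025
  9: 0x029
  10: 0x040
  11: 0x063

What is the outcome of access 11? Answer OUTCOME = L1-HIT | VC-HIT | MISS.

#0 0x6c→b6/s0 MISS; vc=[]
#1 0x4b→b4/s0 MISS; vc=[6]
#2 0x6d→b6/s0 VC-HIT; vc=[4]
#3 0x2f→b2/s0 MISS; vc=[4,6]
#4 0x4c→b4/s0 VC-HIT; vc=[2,6]
#5 0x6e→b6/s0 VC-HIT; vc=[2,4]
#6 0x4e→b4/s0 VC-HIT; vc=[2,6]
#7 0x40→b4/s0 L1-HIT; vc=[2,6]
#8 0x25→b2/s0 VC-HIT; vc=[4,6]
#9 0x29→b2/s0 L1-HIT; vc=[4,6]
#10 0x40→b4/s0 VC-HIT; vc=[2,6]
#11 0x63→b6/s0 VC-HIT; vc=[2,4]

OUTCOME = VC-HIT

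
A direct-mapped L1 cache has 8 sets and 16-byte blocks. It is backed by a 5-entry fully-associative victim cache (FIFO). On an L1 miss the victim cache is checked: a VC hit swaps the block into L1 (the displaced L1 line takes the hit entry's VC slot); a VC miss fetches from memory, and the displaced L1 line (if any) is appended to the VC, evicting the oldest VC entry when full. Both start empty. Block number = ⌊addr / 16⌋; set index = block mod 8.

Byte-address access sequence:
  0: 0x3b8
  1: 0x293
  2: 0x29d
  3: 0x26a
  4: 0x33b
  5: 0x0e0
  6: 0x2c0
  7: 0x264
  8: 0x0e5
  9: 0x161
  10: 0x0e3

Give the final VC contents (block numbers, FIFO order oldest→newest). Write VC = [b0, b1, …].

VC = [59, 38, 22]

#0 0x3b8→b59/s3 MISS; vc=[]
#1 0x293→b41/s1 MISS; vc=[]
#2 0x29d→b41/s1 L1-HIT; vc=[]
#3 0x26a→b38/s6 MISS; vc=[]
#4 0x33b→b51/s3 MISS; vc=[59]
#5 0xe0→b14/s6 MISS; vc=[59,38]
#6 0x2c0→b44/s4 MISS; vc=[59,38]
#7 0x264→b38/s6 VC-HIT; vc=[59,14]
#8 0xe5→b14/s6 VC-HIT; vc=[59,38]
#9 0x161→b22/s6 MISS; vc=[59,38,14]
#10 0xe3→b14/s6 VC-HIT; vc=[59,38,22]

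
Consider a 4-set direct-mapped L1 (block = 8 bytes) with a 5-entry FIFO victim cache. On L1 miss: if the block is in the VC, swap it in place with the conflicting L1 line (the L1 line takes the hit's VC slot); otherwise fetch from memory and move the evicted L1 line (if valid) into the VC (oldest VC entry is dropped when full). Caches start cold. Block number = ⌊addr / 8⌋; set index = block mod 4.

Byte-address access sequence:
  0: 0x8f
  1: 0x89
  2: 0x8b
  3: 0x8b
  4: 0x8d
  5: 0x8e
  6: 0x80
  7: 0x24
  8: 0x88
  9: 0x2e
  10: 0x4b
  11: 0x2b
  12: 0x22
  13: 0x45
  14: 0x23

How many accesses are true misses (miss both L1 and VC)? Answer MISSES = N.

MISSES = 6

#0 0x8f→b17/s1 MISS; vc=[]
#1 0x89→b17/s1 L1-HIT; vc=[]
#2 0x8b→b17/s1 L1-HIT; vc=[]
#3 0x8b→b17/s1 L1-HIT; vc=[]
#4 0x8d→b17/s1 L1-HIT; vc=[]
#5 0x8e→b17/s1 L1-HIT; vc=[]
#6 0x80→b16/s0 MISS; vc=[]
#7 0x24→b4/s0 MISS; vc=[16]
#8 0x88→b17/s1 L1-HIT; vc=[16]
#9 0x2e→b5/s1 MISS; vc=[16,17]
#10 0x4b→b9/s1 MISS; vc=[16,17,5]
#11 0x2b→b5/s1 VC-HIT; vc=[16,17,9]
#12 0x22→b4/s0 L1-HIT; vc=[16,17,9]
#13 0x45→b8/s0 MISS; vc=[16,17,9,4]
#14 0x23→b4/s0 VC-HIT; vc=[16,17,9,8]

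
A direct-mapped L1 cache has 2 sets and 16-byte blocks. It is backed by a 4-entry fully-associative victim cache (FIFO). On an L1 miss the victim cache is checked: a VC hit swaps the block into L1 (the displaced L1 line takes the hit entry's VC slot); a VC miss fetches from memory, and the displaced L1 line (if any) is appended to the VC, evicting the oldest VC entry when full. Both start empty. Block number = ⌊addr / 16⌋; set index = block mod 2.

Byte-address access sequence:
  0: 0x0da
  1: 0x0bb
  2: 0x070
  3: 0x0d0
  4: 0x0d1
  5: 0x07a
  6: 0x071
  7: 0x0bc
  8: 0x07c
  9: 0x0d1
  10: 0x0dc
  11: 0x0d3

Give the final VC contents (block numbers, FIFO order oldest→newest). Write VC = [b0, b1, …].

VC = [7, 11]

0: 0xda (blk 13, set 1) → MISS  vc=[]
1: 0xbb (blk 11, set 1) → MISS  vc=[13]
2: 0x70 (blk 7, set 1) → MISS  vc=[13, 11]
3: 0xd0 (blk 13, set 1) → VC-HIT  vc=[7, 11]
4: 0xd1 (blk 13, set 1) → L1-HIT  vc=[7, 11]
5: 0x7a (blk 7, set 1) → VC-HIT  vc=[13, 11]
6: 0x71 (blk 7, set 1) → L1-HIT  vc=[13, 11]
7: 0xbc (blk 11, set 1) → VC-HIT  vc=[13, 7]
8: 0x7c (blk 7, set 1) → VC-HIT  vc=[13, 11]
9: 0xd1 (blk 13, set 1) → VC-HIT  vc=[7, 11]
10: 0xdc (blk 13, set 1) → L1-HIT  vc=[7, 11]
11: 0xd3 (blk 13, set 1) → L1-HIT  vc=[7, 11]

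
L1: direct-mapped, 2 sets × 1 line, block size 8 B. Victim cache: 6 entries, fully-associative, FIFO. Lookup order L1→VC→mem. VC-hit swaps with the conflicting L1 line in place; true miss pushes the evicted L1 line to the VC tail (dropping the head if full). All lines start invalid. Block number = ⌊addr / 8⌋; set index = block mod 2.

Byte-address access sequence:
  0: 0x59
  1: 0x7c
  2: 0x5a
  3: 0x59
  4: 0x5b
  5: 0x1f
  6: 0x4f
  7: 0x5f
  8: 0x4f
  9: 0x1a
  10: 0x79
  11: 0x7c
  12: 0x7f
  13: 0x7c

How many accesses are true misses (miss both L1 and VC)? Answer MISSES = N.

  [0] addr=0x59 blk=11 s=1: MISS | VC []
  [1] addr=0x7c blk=15 s=1: MISS | VC [11]
  [2] addr=0x5a blk=11 s=1: VC-HIT | VC [15]
  [3] addr=0x59 blk=11 s=1: L1-HIT | VC [15]
  [4] addr=0x5b blk=11 s=1: L1-HIT | VC [15]
  [5] addr=0x1f blk=3 s=1: MISS | VC [15, 11]
  [6] addr=0x4f blk=9 s=1: MISS | VC [15, 11, 3]
  [7] addr=0x5f blk=11 s=1: VC-HIT | VC [15, 9, 3]
  [8] addr=0x4f blk=9 s=1: VC-HIT | VC [15, 11, 3]
  [9] addr=0x1a blk=3 s=1: VC-HIT | VC [15, 11, 9]
  [10] addr=0x79 blk=15 s=1: VC-HIT | VC [3, 11, 9]
  [11] addr=0x7c blk=15 s=1: L1-HIT | VC [3, 11, 9]
  [12] addr=0x7f blk=15 s=1: L1-HIT | VC [3, 11, 9]
  [13] addr=0x7c blk=15 s=1: L1-HIT | VC [3, 11, 9]

MISSES = 4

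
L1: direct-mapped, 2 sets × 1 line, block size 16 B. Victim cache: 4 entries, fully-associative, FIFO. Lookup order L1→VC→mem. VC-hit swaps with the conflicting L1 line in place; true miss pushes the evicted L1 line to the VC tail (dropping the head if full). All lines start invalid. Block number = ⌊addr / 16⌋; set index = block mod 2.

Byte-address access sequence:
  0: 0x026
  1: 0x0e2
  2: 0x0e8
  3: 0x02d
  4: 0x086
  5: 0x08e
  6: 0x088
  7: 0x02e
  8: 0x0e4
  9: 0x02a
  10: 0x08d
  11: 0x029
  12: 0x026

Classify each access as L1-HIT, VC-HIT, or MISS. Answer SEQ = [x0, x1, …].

#0 0x26→b2/s0 MISS; vc=[]
#1 0xe2→b14/s0 MISS; vc=[2]
#2 0xe8→b14/s0 L1-HIT; vc=[2]
#3 0x2d→b2/s0 VC-HIT; vc=[14]
#4 0x86→b8/s0 MISS; vc=[14,2]
#5 0x8e→b8/s0 L1-HIT; vc=[14,2]
#6 0x88→b8/s0 L1-HIT; vc=[14,2]
#7 0x2e→b2/s0 VC-HIT; vc=[14,8]
#8 0xe4→b14/s0 VC-HIT; vc=[2,8]
#9 0x2a→b2/s0 VC-HIT; vc=[14,8]
#10 0x8d→b8/s0 VC-HIT; vc=[14,2]
#11 0x29→b2/s0 VC-HIT; vc=[14,8]
#12 0x26→b2/s0 L1-HIT; vc=[14,8]

SEQ = [MISS, MISS, L1-HIT, VC-HIT, MISS, L1-HIT, L1-HIT, VC-HIT, VC-HIT, VC-HIT, VC-HIT, VC-HIT, L1-HIT]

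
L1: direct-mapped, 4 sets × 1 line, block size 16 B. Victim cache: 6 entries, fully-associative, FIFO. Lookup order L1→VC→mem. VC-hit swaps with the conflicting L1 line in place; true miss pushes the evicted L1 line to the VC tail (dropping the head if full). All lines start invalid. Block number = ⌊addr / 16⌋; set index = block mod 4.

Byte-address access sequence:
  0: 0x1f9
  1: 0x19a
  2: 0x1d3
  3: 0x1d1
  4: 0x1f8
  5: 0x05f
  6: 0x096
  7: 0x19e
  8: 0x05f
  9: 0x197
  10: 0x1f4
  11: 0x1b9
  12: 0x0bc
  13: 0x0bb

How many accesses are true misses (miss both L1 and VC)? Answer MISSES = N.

0: 0x1f9 (blk 31, set 3) → MISS  vc=[]
1: 0x19a (blk 25, set 1) → MISS  vc=[]
2: 0x1d3 (blk 29, set 1) → MISS  vc=[25]
3: 0x1d1 (blk 29, set 1) → L1-HIT  vc=[25]
4: 0x1f8 (blk 31, set 3) → L1-HIT  vc=[25]
5: 0x5f (blk 5, set 1) → MISS  vc=[25, 29]
6: 0x96 (blk 9, set 1) → MISS  vc=[25, 29, 5]
7: 0x19e (blk 25, set 1) → VC-HIT  vc=[9, 29, 5]
8: 0x5f (blk 5, set 1) → VC-HIT  vc=[9, 29, 25]
9: 0x197 (blk 25, set 1) → VC-HIT  vc=[9, 29, 5]
10: 0x1f4 (blk 31, set 3) → L1-HIT  vc=[9, 29, 5]
11: 0x1b9 (blk 27, set 3) → MISS  vc=[9, 29, 5, 31]
12: 0xbc (blk 11, set 3) → MISS  vc=[9, 29, 5, 31, 27]
13: 0xbb (blk 11, set 3) → L1-HIT  vc=[9, 29, 5, 31, 27]

MISSES = 7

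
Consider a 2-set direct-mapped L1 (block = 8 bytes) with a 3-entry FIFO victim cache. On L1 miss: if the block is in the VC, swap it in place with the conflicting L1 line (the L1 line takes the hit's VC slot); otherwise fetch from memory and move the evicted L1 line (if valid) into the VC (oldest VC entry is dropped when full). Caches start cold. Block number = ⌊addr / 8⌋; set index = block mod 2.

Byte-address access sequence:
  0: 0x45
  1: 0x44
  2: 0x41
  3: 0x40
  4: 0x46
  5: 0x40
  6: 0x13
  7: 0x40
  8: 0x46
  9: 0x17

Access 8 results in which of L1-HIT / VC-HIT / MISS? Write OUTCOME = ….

#0 0x45→b8/s0 MISS; vc=[]
#1 0x44→b8/s0 L1-HIT; vc=[]
#2 0x41→b8/s0 L1-HIT; vc=[]
#3 0x40→b8/s0 L1-HIT; vc=[]
#4 0x46→b8/s0 L1-HIT; vc=[]
#5 0x40→b8/s0 L1-HIT; vc=[]
#6 0x13→b2/s0 MISS; vc=[8]
#7 0x40→b8/s0 VC-HIT; vc=[2]
#8 0x46→b8/s0 L1-HIT; vc=[2]
#9 0x17→b2/s0 VC-HIT; vc=[8]

OUTCOME = L1-HIT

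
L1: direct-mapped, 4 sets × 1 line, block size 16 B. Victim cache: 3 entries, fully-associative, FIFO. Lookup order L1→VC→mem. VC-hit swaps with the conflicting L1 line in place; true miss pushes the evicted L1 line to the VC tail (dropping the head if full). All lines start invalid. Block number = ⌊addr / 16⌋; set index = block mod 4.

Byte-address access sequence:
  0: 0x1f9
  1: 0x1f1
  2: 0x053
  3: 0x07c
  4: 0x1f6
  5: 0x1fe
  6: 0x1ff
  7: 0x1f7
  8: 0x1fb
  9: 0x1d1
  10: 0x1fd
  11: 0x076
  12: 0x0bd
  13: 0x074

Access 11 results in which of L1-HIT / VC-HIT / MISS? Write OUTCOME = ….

OUTCOME = VC-HIT

#0 0x1f9→b31/s3 MISS; vc=[]
#1 0x1f1→b31/s3 L1-HIT; vc=[]
#2 0x53→b5/s1 MISS; vc=[]
#3 0x7c→b7/s3 MISS; vc=[31]
#4 0x1f6→b31/s3 VC-HIT; vc=[7]
#5 0x1fe→b31/s3 L1-HIT; vc=[7]
#6 0x1ff→b31/s3 L1-HIT; vc=[7]
#7 0x1f7→b31/s3 L1-HIT; vc=[7]
#8 0x1fb→b31/s3 L1-HIT; vc=[7]
#9 0x1d1→b29/s1 MISS; vc=[7,5]
#10 0x1fd→b31/s3 L1-HIT; vc=[7,5]
#11 0x76→b7/s3 VC-HIT; vc=[31,5]
#12 0xbd→b11/s3 MISS; vc=[31,5,7]
#13 0x74→b7/s3 VC-HIT; vc=[31,5,11]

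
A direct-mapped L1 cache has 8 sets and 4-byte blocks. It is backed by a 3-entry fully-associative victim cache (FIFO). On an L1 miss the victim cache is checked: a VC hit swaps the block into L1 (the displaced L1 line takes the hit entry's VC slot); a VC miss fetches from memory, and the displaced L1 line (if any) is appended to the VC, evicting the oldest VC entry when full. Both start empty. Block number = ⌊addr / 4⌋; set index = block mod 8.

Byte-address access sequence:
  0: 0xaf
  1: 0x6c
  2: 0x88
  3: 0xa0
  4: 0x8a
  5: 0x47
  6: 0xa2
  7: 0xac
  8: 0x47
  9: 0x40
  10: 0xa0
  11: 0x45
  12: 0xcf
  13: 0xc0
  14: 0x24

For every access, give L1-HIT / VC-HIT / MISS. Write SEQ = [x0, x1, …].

0: 0xaf (blk 43, set 3) → MISS  vc=[]
1: 0x6c (blk 27, set 3) → MISS  vc=[43]
2: 0x88 (blk 34, set 2) → MISS  vc=[43]
3: 0xa0 (blk 40, set 0) → MISS  vc=[43]
4: 0x8a (blk 34, set 2) → L1-HIT  vc=[43]
5: 0x47 (blk 17, set 1) → MISS  vc=[43]
6: 0xa2 (blk 40, set 0) → L1-HIT  vc=[43]
7: 0xac (blk 43, set 3) → VC-HIT  vc=[27]
8: 0x47 (blk 17, set 1) → L1-HIT  vc=[27]
9: 0x40 (blk 16, set 0) → MISS  vc=[27, 40]
10: 0xa0 (blk 40, set 0) → VC-HIT  vc=[27, 16]
11: 0x45 (blk 17, set 1) → L1-HIT  vc=[27, 16]
12: 0xcf (blk 51, set 3) → MISS  vc=[27, 16, 43]
13: 0xc0 (blk 48, set 0) → MISS  vc=[16, 43, 40]
14: 0x24 (blk 9, set 1) → MISS  vc=[43, 40, 17]

SEQ = [MISS, MISS, MISS, MISS, L1-HIT, MISS, L1-HIT, VC-HIT, L1-HIT, MISS, VC-HIT, L1-HIT, MISS, MISS, MISS]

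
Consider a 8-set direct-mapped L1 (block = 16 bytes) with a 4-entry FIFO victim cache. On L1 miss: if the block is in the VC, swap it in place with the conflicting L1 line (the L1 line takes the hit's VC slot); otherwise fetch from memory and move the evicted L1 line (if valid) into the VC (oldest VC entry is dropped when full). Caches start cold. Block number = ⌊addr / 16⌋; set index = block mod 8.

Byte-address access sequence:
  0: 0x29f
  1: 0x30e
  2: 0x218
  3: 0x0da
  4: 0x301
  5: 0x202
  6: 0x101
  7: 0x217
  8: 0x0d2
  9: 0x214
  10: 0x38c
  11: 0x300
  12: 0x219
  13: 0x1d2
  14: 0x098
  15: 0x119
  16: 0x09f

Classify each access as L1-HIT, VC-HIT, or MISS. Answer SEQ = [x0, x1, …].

  [0] addr=0x29f blk=41 s=1: MISS | VC []
  [1] addr=0x30e blk=48 s=0: MISS | VC []
  [2] addr=0x218 blk=33 s=1: MISS | VC [41]
  [3] addr=0xda blk=13 s=5: MISS | VC [41]
  [4] addr=0x301 blk=48 s=0: L1-HIT | VC [41]
  [5] addr=0x202 blk=32 s=0: MISS | VC [41, 48]
  [6] addr=0x101 blk=16 s=0: MISS | VC [41, 48, 32]
  [7] addr=0x217 blk=33 s=1: L1-HIT | VC [41, 48, 32]
  [8] addr=0xd2 blk=13 s=5: L1-HIT | VC [41, 48, 32]
  [9] addr=0x214 blk=33 s=1: L1-HIT | VC [41, 48, 32]
  [10] addr=0x38c blk=56 s=0: MISS | VC [41, 48, 32, 16]
  [11] addr=0x300 blk=48 s=0: VC-HIT | VC [41, 56, 32, 16]
  [12] addr=0x219 blk=33 s=1: L1-HIT | VC [41, 56, 32, 16]
  [13] addr=0x1d2 blk=29 s=5: MISS | VC [56, 32, 16, 13]
  [14] addr=0x98 blk=9 s=1: MISS | VC [32, 16, 13, 33]
  [15] addr=0x119 blk=17 s=1: MISS | VC [16, 13, 33, 9]
  [16] addr=0x9f blk=9 s=1: VC-HIT | VC [16, 13, 33, 17]

SEQ = [MISS, MISS, MISS, MISS, L1-HIT, MISS, MISS, L1-HIT, L1-HIT, L1-HIT, MISS, VC-HIT, L1-HIT, MISS, MISS, MISS, VC-HIT]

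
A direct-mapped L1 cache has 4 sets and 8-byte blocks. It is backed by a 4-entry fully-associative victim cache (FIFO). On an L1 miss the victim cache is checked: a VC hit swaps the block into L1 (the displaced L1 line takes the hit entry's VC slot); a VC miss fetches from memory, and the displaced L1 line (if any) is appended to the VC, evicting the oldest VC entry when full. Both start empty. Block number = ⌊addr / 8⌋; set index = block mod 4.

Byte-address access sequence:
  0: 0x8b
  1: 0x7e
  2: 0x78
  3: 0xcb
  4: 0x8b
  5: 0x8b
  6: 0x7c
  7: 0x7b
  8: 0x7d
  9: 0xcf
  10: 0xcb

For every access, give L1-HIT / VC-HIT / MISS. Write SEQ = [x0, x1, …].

#0 0x8b→b17/s1 MISS; vc=[]
#1 0x7e→b15/s3 MISS; vc=[]
#2 0x78→b15/s3 L1-HIT; vc=[]
#3 0xcb→b25/s1 MISS; vc=[17]
#4 0x8b→b17/s1 VC-HIT; vc=[25]
#5 0x8b→b17/s1 L1-HIT; vc=[25]
#6 0x7c→b15/s3 L1-HIT; vc=[25]
#7 0x7b→b15/s3 L1-HIT; vc=[25]
#8 0x7d→b15/s3 L1-HIT; vc=[25]
#9 0xcf→b25/s1 VC-HIT; vc=[17]
#10 0xcb→b25/s1 L1-HIT; vc=[17]

SEQ = [MISS, MISS, L1-HIT, MISS, VC-HIT, L1-HIT, L1-HIT, L1-HIT, L1-HIT, VC-HIT, L1-HIT]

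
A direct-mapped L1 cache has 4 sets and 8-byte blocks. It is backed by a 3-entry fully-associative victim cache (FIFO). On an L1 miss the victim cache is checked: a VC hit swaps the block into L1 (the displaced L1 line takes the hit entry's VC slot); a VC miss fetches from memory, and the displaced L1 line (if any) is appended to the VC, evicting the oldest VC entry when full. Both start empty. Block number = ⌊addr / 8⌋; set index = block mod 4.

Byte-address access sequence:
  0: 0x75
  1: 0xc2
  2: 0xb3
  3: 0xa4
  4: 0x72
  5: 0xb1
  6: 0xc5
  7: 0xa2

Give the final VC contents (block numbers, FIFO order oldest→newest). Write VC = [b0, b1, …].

VC = [14, 24]

  [0] addr=0x75 blk=14 s=2: MISS | VC []
  [1] addr=0xc2 blk=24 s=0: MISS | VC []
  [2] addr=0xb3 blk=22 s=2: MISS | VC [14]
  [3] addr=0xa4 blk=20 s=0: MISS | VC [14, 24]
  [4] addr=0x72 blk=14 s=2: VC-HIT | VC [22, 24]
  [5] addr=0xb1 blk=22 s=2: VC-HIT | VC [14, 24]
  [6] addr=0xc5 blk=24 s=0: VC-HIT | VC [14, 20]
  [7] addr=0xa2 blk=20 s=0: VC-HIT | VC [14, 24]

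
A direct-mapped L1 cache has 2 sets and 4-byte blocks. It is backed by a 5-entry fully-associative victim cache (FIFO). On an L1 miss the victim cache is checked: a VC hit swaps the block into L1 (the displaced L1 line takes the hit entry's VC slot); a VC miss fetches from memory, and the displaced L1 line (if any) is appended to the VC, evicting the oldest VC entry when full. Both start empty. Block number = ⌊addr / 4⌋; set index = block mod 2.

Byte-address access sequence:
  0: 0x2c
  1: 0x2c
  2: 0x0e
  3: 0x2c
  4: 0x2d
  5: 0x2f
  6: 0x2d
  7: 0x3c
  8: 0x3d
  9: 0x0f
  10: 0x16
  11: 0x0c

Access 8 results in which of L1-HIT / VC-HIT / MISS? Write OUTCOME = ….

  [0] addr=0x2c blk=11 s=1: MISS | VC []
  [1] addr=0x2c blk=11 s=1: L1-HIT | VC []
  [2] addr=0xe blk=3 s=1: MISS | VC [11]
  [3] addr=0x2c blk=11 s=1: VC-HIT | VC [3]
  [4] addr=0x2d blk=11 s=1: L1-HIT | VC [3]
  [5] addr=0x2f blk=11 s=1: L1-HIT | VC [3]
  [6] addr=0x2d blk=11 s=1: L1-HIT | VC [3]
  [7] addr=0x3c blk=15 s=1: MISS | VC [3, 11]
  [8] addr=0x3d blk=15 s=1: L1-HIT | VC [3, 11]
  [9] addr=0xf blk=3 s=1: VC-HIT | VC [15, 11]
  [10] addr=0x16 blk=5 s=1: MISS | VC [15, 11, 3]
  [11] addr=0xc blk=3 s=1: VC-HIT | VC [15, 11, 5]

OUTCOME = L1-HIT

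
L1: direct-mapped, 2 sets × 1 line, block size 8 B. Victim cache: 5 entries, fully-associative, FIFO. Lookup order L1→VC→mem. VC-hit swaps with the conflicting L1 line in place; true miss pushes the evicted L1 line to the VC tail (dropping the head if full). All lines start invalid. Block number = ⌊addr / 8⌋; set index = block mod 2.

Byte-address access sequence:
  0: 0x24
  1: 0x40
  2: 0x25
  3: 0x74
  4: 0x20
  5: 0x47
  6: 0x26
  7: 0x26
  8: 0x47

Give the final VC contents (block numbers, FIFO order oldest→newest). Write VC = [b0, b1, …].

VC = [4, 14]

#0 0x24→b4/s0 MISS; vc=[]
#1 0x40→b8/s0 MISS; vc=[4]
#2 0x25→b4/s0 VC-HIT; vc=[8]
#3 0x74→b14/s0 MISS; vc=[8,4]
#4 0x20→b4/s0 VC-HIT; vc=[8,14]
#5 0x47→b8/s0 VC-HIT; vc=[4,14]
#6 0x26→b4/s0 VC-HIT; vc=[8,14]
#7 0x26→b4/s0 L1-HIT; vc=[8,14]
#8 0x47→b8/s0 VC-HIT; vc=[4,14]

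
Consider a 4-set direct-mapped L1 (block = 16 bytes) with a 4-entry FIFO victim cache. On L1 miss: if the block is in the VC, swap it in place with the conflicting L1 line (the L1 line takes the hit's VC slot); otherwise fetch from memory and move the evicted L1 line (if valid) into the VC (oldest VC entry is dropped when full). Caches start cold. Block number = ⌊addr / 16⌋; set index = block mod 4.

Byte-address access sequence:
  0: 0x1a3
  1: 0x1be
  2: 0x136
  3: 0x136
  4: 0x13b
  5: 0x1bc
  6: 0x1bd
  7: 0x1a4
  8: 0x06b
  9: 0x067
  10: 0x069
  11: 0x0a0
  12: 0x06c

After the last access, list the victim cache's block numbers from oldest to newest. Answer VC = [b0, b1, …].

#0 0x1a3→b26/s2 MISS; vc=[]
#1 0x1be→b27/s3 MISS; vc=[]
#2 0x136→b19/s3 MISS; vc=[27]
#3 0x136→b19/s3 L1-HIT; vc=[27]
#4 0x13b→b19/s3 L1-HIT; vc=[27]
#5 0x1bc→b27/s3 VC-HIT; vc=[19]
#6 0x1bd→b27/s3 L1-HIT; vc=[19]
#7 0x1a4→b26/s2 L1-HIT; vc=[19]
#8 0x6b→b6/s2 MISS; vc=[19,26]
#9 0x67→b6/s2 L1-HIT; vc=[19,26]
#10 0x69→b6/s2 L1-HIT; vc=[19,26]
#11 0xa0→b10/s2 MISS; vc=[19,26,6]
#12 0x6c→b6/s2 VC-HIT; vc=[19,26,10]

VC = [19, 26, 10]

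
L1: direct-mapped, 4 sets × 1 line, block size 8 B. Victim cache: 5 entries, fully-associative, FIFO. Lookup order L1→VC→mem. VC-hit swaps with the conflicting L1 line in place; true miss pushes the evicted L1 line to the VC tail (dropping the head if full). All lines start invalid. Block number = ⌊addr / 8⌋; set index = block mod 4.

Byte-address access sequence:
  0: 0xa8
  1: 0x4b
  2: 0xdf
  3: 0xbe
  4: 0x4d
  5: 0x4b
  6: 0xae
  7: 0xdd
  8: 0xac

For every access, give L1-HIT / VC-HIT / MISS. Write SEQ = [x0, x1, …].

SEQ = [MISS, MISS, MISS, MISS, L1-HIT, L1-HIT, VC-HIT, VC-HIT, L1-HIT]

0: 0xa8 (blk 21, set 1) → MISS  vc=[]
1: 0x4b (blk 9, set 1) → MISS  vc=[21]
2: 0xdf (blk 27, set 3) → MISS  vc=[21]
3: 0xbe (blk 23, set 3) → MISS  vc=[21, 27]
4: 0x4d (blk 9, set 1) → L1-HIT  vc=[21, 27]
5: 0x4b (blk 9, set 1) → L1-HIT  vc=[21, 27]
6: 0xae (blk 21, set 1) → VC-HIT  vc=[9, 27]
7: 0xdd (blk 27, set 3) → VC-HIT  vc=[9, 23]
8: 0xac (blk 21, set 1) → L1-HIT  vc=[9, 23]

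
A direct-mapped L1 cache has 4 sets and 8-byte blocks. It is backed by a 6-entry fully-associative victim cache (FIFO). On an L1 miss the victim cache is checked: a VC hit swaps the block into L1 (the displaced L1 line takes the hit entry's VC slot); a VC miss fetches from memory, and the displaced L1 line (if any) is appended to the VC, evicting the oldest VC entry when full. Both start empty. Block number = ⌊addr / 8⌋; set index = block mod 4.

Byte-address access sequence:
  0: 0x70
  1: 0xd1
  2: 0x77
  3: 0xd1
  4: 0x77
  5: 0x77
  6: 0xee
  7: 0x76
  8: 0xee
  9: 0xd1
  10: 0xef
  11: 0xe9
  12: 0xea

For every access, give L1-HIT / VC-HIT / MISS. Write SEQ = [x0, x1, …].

#0 0x70→b14/s2 MISS; vc=[]
#1 0xd1→b26/s2 MISS; vc=[14]
#2 0x77→b14/s2 VC-HIT; vc=[26]
#3 0xd1→b26/s2 VC-HIT; vc=[14]
#4 0x77→b14/s2 VC-HIT; vc=[26]
#5 0x77→b14/s2 L1-HIT; vc=[26]
#6 0xee→b29/s1 MISS; vc=[26]
#7 0x76→b14/s2 L1-HIT; vc=[26]
#8 0xee→b29/s1 L1-HIT; vc=[26]
#9 0xd1→b26/s2 VC-HIT; vc=[14]
#10 0xef→b29/s1 L1-HIT; vc=[14]
#11 0xe9→b29/s1 L1-HIT; vc=[14]
#12 0xea→b29/s1 L1-HIT; vc=[14]

SEQ = [MISS, MISS, VC-HIT, VC-HIT, VC-HIT, L1-HIT, MISS, L1-HIT, L1-HIT, VC-HIT, L1-HIT, L1-HIT, L1-HIT]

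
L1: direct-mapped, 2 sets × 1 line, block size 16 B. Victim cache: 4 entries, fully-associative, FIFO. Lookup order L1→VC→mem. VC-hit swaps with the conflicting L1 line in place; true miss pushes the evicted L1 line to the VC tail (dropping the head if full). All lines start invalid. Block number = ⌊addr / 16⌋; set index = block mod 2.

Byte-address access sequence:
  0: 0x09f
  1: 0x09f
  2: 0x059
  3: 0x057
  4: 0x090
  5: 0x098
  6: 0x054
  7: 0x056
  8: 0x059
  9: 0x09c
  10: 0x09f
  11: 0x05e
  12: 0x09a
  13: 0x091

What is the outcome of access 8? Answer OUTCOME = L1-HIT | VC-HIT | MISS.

  [0] addr=0x9f blk=9 s=1: MISS | VC []
  [1] addr=0x9f blk=9 s=1: L1-HIT | VC []
  [2] addr=0x59 blk=5 s=1: MISS | VC [9]
  [3] addr=0x57 blk=5 s=1: L1-HIT | VC [9]
  [4] addr=0x90 blk=9 s=1: VC-HIT | VC [5]
  [5] addr=0x98 blk=9 s=1: L1-HIT | VC [5]
  [6] addr=0x54 blk=5 s=1: VC-HIT | VC [9]
  [7] addr=0x56 blk=5 s=1: L1-HIT | VC [9]
  [8] addr=0x59 blk=5 s=1: L1-HIT | VC [9]
  [9] addr=0x9c blk=9 s=1: VC-HIT | VC [5]
  [10] addr=0x9f blk=9 s=1: L1-HIT | VC [5]
  [11] addr=0x5e blk=5 s=1: VC-HIT | VC [9]
  [12] addr=0x9a blk=9 s=1: VC-HIT | VC [5]
  [13] addr=0x91 blk=9 s=1: L1-HIT | VC [5]

OUTCOME = L1-HIT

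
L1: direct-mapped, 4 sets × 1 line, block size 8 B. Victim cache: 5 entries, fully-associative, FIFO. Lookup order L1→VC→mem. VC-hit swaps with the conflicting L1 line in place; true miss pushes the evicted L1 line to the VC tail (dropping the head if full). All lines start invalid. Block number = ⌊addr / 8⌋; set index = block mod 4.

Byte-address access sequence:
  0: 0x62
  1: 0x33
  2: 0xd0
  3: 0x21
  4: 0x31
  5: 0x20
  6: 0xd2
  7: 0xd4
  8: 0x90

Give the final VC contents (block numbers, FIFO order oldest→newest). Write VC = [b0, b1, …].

0: 0x62 (blk 12, set 0) → MISS  vc=[]
1: 0x33 (blk 6, set 2) → MISS  vc=[]
2: 0xd0 (blk 26, set 2) → MISS  vc=[6]
3: 0x21 (blk 4, set 0) → MISS  vc=[6, 12]
4: 0x31 (blk 6, set 2) → VC-HIT  vc=[26, 12]
5: 0x20 (blk 4, set 0) → L1-HIT  vc=[26, 12]
6: 0xd2 (blk 26, set 2) → VC-HIT  vc=[6, 12]
7: 0xd4 (blk 26, set 2) → L1-HIT  vc=[6, 12]
8: 0x90 (blk 18, set 2) → MISS  vc=[6, 12, 26]

VC = [6, 12, 26]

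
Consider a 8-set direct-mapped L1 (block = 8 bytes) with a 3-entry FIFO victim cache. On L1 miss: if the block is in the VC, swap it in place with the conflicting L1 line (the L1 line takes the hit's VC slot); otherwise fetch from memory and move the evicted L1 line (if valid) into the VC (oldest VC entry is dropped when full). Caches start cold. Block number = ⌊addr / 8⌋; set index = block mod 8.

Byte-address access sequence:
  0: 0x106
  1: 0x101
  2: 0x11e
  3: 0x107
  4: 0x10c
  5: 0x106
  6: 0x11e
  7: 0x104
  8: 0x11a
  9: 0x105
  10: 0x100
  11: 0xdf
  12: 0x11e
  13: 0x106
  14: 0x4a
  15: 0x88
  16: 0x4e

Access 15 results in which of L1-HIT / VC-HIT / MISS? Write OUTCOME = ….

0: 0x106 (blk 32, set 0) → MISS  vc=[]
1: 0x101 (blk 32, set 0) → L1-HIT  vc=[]
2: 0x11e (blk 35, set 3) → MISS  vc=[]
3: 0x107 (blk 32, set 0) → L1-HIT  vc=[]
4: 0x10c (blk 33, set 1) → MISS  vc=[]
5: 0x106 (blk 32, set 0) → L1-HIT  vc=[]
6: 0x11e (blk 35, set 3) → L1-HIT  vc=[]
7: 0x104 (blk 32, set 0) → L1-HIT  vc=[]
8: 0x11a (blk 35, set 3) → L1-HIT  vc=[]
9: 0x105 (blk 32, set 0) → L1-HIT  vc=[]
10: 0x100 (blk 32, set 0) → L1-HIT  vc=[]
11: 0xdf (blk 27, set 3) → MISS  vc=[35]
12: 0x11e (blk 35, set 3) → VC-HIT  vc=[27]
13: 0x106 (blk 32, set 0) → L1-HIT  vc=[27]
14: 0x4a (blk 9, set 1) → MISS  vc=[27, 33]
15: 0x88 (blk 17, set 1) → MISS  vc=[27, 33, 9]
16: 0x4e (blk 9, set 1) → VC-HIT  vc=[27, 33, 17]

OUTCOME = MISS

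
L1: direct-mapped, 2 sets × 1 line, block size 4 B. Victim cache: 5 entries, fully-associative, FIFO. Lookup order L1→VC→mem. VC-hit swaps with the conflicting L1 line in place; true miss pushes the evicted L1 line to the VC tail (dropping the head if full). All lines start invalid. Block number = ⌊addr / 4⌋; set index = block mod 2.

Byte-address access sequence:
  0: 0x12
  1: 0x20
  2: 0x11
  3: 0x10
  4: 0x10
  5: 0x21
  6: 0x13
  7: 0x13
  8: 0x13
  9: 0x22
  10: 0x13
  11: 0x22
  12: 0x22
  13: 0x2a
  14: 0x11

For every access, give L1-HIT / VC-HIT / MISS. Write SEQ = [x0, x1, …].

SEQ = [MISS, MISS, VC-HIT, L1-HIT, L1-HIT, VC-HIT, VC-HIT, L1-HIT, L1-HIT, VC-HIT, VC-HIT, VC-HIT, L1-HIT, MISS, VC-HIT]

0: 0x12 (blk 4, set 0) → MISS  vc=[]
1: 0x20 (blk 8, set 0) → MISS  vc=[4]
2: 0x11 (blk 4, set 0) → VC-HIT  vc=[8]
3: 0x10 (blk 4, set 0) → L1-HIT  vc=[8]
4: 0x10 (blk 4, set 0) → L1-HIT  vc=[8]
5: 0x21 (blk 8, set 0) → VC-HIT  vc=[4]
6: 0x13 (blk 4, set 0) → VC-HIT  vc=[8]
7: 0x13 (blk 4, set 0) → L1-HIT  vc=[8]
8: 0x13 (blk 4, set 0) → L1-HIT  vc=[8]
9: 0x22 (blk 8, set 0) → VC-HIT  vc=[4]
10: 0x13 (blk 4, set 0) → VC-HIT  vc=[8]
11: 0x22 (blk 8, set 0) → VC-HIT  vc=[4]
12: 0x22 (blk 8, set 0) → L1-HIT  vc=[4]
13: 0x2a (blk 10, set 0) → MISS  vc=[4, 8]
14: 0x11 (blk 4, set 0) → VC-HIT  vc=[10, 8]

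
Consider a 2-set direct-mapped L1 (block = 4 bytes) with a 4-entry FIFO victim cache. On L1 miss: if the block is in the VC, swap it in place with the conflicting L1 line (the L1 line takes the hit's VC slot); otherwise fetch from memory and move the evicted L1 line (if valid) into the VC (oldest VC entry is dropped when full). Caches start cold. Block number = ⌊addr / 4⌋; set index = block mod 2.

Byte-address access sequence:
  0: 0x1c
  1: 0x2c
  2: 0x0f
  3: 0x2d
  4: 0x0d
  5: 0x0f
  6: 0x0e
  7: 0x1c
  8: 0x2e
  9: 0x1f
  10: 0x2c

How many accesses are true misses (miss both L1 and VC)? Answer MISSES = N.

  [0] addr=0x1c blk=7 s=1: MISS | VC []
  [1] addr=0x2c blk=11 s=1: MISS | VC [7]
  [2] addr=0xf blk=3 s=1: MISS | VC [7, 11]
  [3] addr=0x2d blk=11 s=1: VC-HIT | VC [7, 3]
  [4] addr=0xd blk=3 s=1: VC-HIT | VC [7, 11]
  [5] addr=0xf blk=3 s=1: L1-HIT | VC [7, 11]
  [6] addr=0xe blk=3 s=1: L1-HIT | VC [7, 11]
  [7] addr=0x1c blk=7 s=1: VC-HIT | VC [3, 11]
  [8] addr=0x2e blk=11 s=1: VC-HIT | VC [3, 7]
  [9] addr=0x1f blk=7 s=1: VC-HIT | VC [3, 11]
  [10] addr=0x2c blk=11 s=1: VC-HIT | VC [3, 7]

MISSES = 3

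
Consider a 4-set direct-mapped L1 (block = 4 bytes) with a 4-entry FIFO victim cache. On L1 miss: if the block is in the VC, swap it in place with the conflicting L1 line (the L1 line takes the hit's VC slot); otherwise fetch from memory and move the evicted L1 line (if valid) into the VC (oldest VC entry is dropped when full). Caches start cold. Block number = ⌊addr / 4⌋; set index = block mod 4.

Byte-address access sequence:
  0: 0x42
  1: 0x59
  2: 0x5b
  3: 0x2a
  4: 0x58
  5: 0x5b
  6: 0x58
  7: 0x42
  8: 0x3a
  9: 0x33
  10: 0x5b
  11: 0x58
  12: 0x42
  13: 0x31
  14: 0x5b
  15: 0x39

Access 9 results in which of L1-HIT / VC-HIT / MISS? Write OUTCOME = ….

0: 0x42 (blk 16, set 0) → MISS  vc=[]
1: 0x59 (blk 22, set 2) → MISS  vc=[]
2: 0x5b (blk 22, set 2) → L1-HIT  vc=[]
3: 0x2a (blk 10, set 2) → MISS  vc=[22]
4: 0x58 (blk 22, set 2) → VC-HIT  vc=[10]
5: 0x5b (blk 22, set 2) → L1-HIT  vc=[10]
6: 0x58 (blk 22, set 2) → L1-HIT  vc=[10]
7: 0x42 (blk 16, set 0) → L1-HIT  vc=[10]
8: 0x3a (blk 14, set 2) → MISS  vc=[10, 22]
9: 0x33 (blk 12, set 0) → MISS  vc=[10, 22, 16]
10: 0x5b (blk 22, set 2) → VC-HIT  vc=[10, 14, 16]
11: 0x58 (blk 22, set 2) → L1-HIT  vc=[10, 14, 16]
12: 0x42 (blk 16, set 0) → VC-HIT  vc=[10, 14, 12]
13: 0x31 (blk 12, set 0) → VC-HIT  vc=[10, 14, 16]
14: 0x5b (blk 22, set 2) → L1-HIT  vc=[10, 14, 16]
15: 0x39 (blk 14, set 2) → VC-HIT  vc=[10, 22, 16]

OUTCOME = MISS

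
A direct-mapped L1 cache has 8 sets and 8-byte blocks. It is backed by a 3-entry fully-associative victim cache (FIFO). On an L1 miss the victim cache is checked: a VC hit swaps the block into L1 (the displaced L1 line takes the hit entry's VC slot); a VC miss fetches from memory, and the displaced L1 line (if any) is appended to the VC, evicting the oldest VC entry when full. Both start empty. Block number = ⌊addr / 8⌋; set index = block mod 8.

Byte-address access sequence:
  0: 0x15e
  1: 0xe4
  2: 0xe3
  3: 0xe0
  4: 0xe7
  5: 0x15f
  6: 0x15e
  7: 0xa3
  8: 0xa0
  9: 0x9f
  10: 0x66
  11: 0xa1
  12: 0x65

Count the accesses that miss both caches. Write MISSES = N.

0: 0x15e (blk 43, set 3) → MISS  vc=[]
1: 0xe4 (blk 28, set 4) → MISS  vc=[]
2: 0xe3 (blk 28, set 4) → L1-HIT  vc=[]
3: 0xe0 (blk 28, set 4) → L1-HIT  vc=[]
4: 0xe7 (blk 28, set 4) → L1-HIT  vc=[]
5: 0x15f (blk 43, set 3) → L1-HIT  vc=[]
6: 0x15e (blk 43, set 3) → L1-HIT  vc=[]
7: 0xa3 (blk 20, set 4) → MISS  vc=[28]
8: 0xa0 (blk 20, set 4) → L1-HIT  vc=[28]
9: 0x9f (blk 19, set 3) → MISS  vc=[28, 43]
10: 0x66 (blk 12, set 4) → MISS  vc=[28, 43, 20]
11: 0xa1 (blk 20, set 4) → VC-HIT  vc=[28, 43, 12]
12: 0x65 (blk 12, set 4) → VC-HIT  vc=[28, 43, 20]

MISSES = 5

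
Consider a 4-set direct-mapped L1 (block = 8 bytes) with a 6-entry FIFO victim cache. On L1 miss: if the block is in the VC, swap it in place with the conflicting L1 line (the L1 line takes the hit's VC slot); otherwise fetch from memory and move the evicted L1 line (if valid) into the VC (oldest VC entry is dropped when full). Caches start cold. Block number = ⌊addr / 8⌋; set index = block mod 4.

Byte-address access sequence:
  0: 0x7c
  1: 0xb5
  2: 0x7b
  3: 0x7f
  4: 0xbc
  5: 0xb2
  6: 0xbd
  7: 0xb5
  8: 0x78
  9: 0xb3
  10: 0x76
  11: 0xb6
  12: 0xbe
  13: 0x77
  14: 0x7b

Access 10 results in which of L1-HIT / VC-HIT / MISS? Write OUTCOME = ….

#0 0x7c→b15/s3 MISS; vc=[]
#1 0xb5→b22/s2 MISS; vc=[]
#2 0x7b→b15/s3 L1-HIT; vc=[]
#3 0x7f→b15/s3 L1-HIT; vc=[]
#4 0xbc→b23/s3 MISS; vc=[15]
#5 0xb2→b22/s2 L1-HIT; vc=[15]
#6 0xbd→b23/s3 L1-HIT; vc=[15]
#7 0xb5→b22/s2 L1-HIT; vc=[15]
#8 0x78→b15/s3 VC-HIT; vc=[23]
#9 0xb3→b22/s2 L1-HIT; vc=[23]
#10 0x76→b14/s2 MISS; vc=[23,22]
#11 0xb6→b22/s2 VC-HIT; vc=[23,14]
#12 0xbe→b23/s3 VC-HIT; vc=[15,14]
#13 0x77→b14/s2 VC-HIT; vc=[15,22]
#14 0x7b→b15/s3 VC-HIT; vc=[23,22]

OUTCOME = MISS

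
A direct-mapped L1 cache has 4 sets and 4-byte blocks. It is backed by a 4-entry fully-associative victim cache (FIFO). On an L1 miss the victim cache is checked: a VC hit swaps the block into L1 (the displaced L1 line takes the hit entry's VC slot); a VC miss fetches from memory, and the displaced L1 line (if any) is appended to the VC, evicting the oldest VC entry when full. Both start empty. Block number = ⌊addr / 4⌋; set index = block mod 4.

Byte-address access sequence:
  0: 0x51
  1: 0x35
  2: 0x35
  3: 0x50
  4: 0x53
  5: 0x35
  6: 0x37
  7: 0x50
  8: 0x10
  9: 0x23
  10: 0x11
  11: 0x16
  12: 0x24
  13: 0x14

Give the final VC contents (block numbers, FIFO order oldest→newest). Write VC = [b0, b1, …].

0: 0x51 (blk 20, set 0) → MISS  vc=[]
1: 0x35 (blk 13, set 1) → MISS  vc=[]
2: 0x35 (blk 13, set 1) → L1-HIT  vc=[]
3: 0x50 (blk 20, set 0) → L1-HIT  vc=[]
4: 0x53 (blk 20, set 0) → L1-HIT  vc=[]
5: 0x35 (blk 13, set 1) → L1-HIT  vc=[]
6: 0x37 (blk 13, set 1) → L1-HIT  vc=[]
7: 0x50 (blk 20, set 0) → L1-HIT  vc=[]
8: 0x10 (blk 4, set 0) → MISS  vc=[20]
9: 0x23 (blk 8, set 0) → MISS  vc=[20, 4]
10: 0x11 (blk 4, set 0) → VC-HIT  vc=[20, 8]
11: 0x16 (blk 5, set 1) → MISS  vc=[20, 8, 13]
12: 0x24 (blk 9, set 1) → MISS  vc=[20, 8, 13, 5]
13: 0x14 (blk 5, set 1) → VC-HIT  vc=[20, 8, 13, 9]

VC = [20, 8, 13, 9]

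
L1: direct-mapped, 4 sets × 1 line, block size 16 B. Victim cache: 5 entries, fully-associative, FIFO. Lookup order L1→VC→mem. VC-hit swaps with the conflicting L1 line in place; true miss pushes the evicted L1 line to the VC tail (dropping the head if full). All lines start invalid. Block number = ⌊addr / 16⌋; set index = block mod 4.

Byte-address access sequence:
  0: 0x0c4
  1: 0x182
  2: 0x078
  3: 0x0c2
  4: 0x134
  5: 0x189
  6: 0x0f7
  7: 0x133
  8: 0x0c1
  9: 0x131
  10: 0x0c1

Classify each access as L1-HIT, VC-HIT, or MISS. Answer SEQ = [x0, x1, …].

SEQ = [MISS, MISS, MISS, VC-HIT, MISS, VC-HIT, MISS, VC-HIT, VC-HIT, L1-HIT, L1-HIT]

0: 0xc4 (blk 12, set 0) → MISS  vc=[]
1: 0x182 (blk 24, set 0) → MISS  vc=[12]
2: 0x78 (blk 7, set 3) → MISS  vc=[12]
3: 0xc2 (blk 12, set 0) → VC-HIT  vc=[24]
4: 0x134 (blk 19, set 3) → MISS  vc=[24, 7]
5: 0x189 (blk 24, set 0) → VC-HIT  vc=[12, 7]
6: 0xf7 (blk 15, set 3) → MISS  vc=[12, 7, 19]
7: 0x133 (blk 19, set 3) → VC-HIT  vc=[12, 7, 15]
8: 0xc1 (blk 12, set 0) → VC-HIT  vc=[24, 7, 15]
9: 0x131 (blk 19, set 3) → L1-HIT  vc=[24, 7, 15]
10: 0xc1 (blk 12, set 0) → L1-HIT  vc=[24, 7, 15]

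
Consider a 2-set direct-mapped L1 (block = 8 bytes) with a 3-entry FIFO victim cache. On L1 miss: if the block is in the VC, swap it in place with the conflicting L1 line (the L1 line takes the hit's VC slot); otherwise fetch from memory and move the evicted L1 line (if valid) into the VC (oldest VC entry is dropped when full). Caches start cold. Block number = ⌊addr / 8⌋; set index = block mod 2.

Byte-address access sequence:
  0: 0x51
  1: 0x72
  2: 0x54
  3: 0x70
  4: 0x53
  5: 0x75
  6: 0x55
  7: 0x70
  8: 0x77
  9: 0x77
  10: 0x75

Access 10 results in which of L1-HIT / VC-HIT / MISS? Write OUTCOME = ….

OUTCOME = L1-HIT

0: 0x51 (blk 10, set 0) → MISS  vc=[]
1: 0x72 (blk 14, set 0) → MISS  vc=[10]
2: 0x54 (blk 10, set 0) → VC-HIT  vc=[14]
3: 0x70 (blk 14, set 0) → VC-HIT  vc=[10]
4: 0x53 (blk 10, set 0) → VC-HIT  vc=[14]
5: 0x75 (blk 14, set 0) → VC-HIT  vc=[10]
6: 0x55 (blk 10, set 0) → VC-HIT  vc=[14]
7: 0x70 (blk 14, set 0) → VC-HIT  vc=[10]
8: 0x77 (blk 14, set 0) → L1-HIT  vc=[10]
9: 0x77 (blk 14, set 0) → L1-HIT  vc=[10]
10: 0x75 (blk 14, set 0) → L1-HIT  vc=[10]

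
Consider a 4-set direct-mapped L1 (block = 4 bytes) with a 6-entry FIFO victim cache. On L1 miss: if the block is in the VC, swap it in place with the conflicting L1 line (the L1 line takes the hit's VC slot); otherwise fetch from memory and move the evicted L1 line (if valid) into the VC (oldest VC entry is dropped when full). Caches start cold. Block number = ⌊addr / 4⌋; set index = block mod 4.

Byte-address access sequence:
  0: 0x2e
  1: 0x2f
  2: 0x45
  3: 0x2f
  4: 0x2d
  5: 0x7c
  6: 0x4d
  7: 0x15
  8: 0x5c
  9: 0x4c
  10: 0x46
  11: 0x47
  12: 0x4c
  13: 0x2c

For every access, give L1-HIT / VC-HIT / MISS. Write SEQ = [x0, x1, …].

SEQ = [MISS, L1-HIT, MISS, L1-HIT, L1-HIT, MISS, MISS, MISS, MISS, VC-HIT, VC-HIT, L1-HIT, L1-HIT, VC-HIT]

#0 0x2e→b11/s3 MISS; vc=[]
#1 0x2f→b11/s3 L1-HIT; vc=[]
#2 0x45→b17/s1 MISS; vc=[]
#3 0x2f→b11/s3 L1-HIT; vc=[]
#4 0x2d→b11/s3 L1-HIT; vc=[]
#5 0x7c→b31/s3 MISS; vc=[11]
#6 0x4d→b19/s3 MISS; vc=[11,31]
#7 0x15→b5/s1 MISS; vc=[11,31,17]
#8 0x5c→b23/s3 MISS; vc=[11,31,17,19]
#9 0x4c→b19/s3 VC-HIT; vc=[11,31,17,23]
#10 0x46→b17/s1 VC-HIT; vc=[11,31,5,23]
#11 0x47→b17/s1 L1-HIT; vc=[11,31,5,23]
#12 0x4c→b19/s3 L1-HIT; vc=[11,31,5,23]
#13 0x2c→b11/s3 VC-HIT; vc=[19,31,5,23]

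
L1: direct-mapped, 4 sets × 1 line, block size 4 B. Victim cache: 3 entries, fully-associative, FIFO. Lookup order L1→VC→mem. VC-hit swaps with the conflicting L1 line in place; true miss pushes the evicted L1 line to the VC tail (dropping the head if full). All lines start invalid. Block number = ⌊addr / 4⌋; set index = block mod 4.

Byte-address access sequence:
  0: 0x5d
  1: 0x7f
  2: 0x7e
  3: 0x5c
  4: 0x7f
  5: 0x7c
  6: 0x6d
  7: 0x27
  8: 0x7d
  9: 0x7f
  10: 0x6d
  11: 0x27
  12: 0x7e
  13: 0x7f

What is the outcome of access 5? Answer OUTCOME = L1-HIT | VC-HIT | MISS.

OUTCOME = L1-HIT

0: 0x5d (blk 23, set 3) → MISS  vc=[]
1: 0x7f (blk 31, set 3) → MISS  vc=[23]
2: 0x7e (blk 31, set 3) → L1-HIT  vc=[23]
3: 0x5c (blk 23, set 3) → VC-HIT  vc=[31]
4: 0x7f (blk 31, set 3) → VC-HIT  vc=[23]
5: 0x7c (blk 31, set 3) → L1-HIT  vc=[23]
6: 0x6d (blk 27, set 3) → MISS  vc=[23, 31]
7: 0x27 (blk 9, set 1) → MISS  vc=[23, 31]
8: 0x7d (blk 31, set 3) → VC-HIT  vc=[23, 27]
9: 0x7f (blk 31, set 3) → L1-HIT  vc=[23, 27]
10: 0x6d (blk 27, set 3) → VC-HIT  vc=[23, 31]
11: 0x27 (blk 9, set 1) → L1-HIT  vc=[23, 31]
12: 0x7e (blk 31, set 3) → VC-HIT  vc=[23, 27]
13: 0x7f (blk 31, set 3) → L1-HIT  vc=[23, 27]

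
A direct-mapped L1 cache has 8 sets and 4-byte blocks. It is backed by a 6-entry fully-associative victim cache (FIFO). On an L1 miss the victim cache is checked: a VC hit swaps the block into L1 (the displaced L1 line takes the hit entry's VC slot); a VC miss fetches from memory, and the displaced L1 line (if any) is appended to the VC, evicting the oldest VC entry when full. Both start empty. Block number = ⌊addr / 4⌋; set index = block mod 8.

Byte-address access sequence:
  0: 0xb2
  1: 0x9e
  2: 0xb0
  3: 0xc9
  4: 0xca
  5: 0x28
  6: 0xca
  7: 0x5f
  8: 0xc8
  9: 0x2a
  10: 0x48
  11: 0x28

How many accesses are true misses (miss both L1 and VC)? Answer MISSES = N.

#0 0xb2→b44/s4 MISS; vc=[]
#1 0x9e→b39/s7 MISS; vc=[]
#2 0xb0→b44/s4 L1-HIT; vc=[]
#3 0xc9→b50/s2 MISS; vc=[]
#4 0xca→b50/s2 L1-HIT; vc=[]
#5 0x28→b10/s2 MISS; vc=[50]
#6 0xca→b50/s2 VC-HIT; vc=[10]
#7 0x5f→b23/s7 MISS; vc=[10,39]
#8 0xc8→b50/s2 L1-HIT; vc=[10,39]
#9 0x2a→b10/s2 VC-HIT; vc=[50,39]
#10 0x48→b18/s2 MISS; vc=[50,39,10]
#11 0x28→b10/s2 VC-HIT; vc=[50,39,18]

MISSES = 6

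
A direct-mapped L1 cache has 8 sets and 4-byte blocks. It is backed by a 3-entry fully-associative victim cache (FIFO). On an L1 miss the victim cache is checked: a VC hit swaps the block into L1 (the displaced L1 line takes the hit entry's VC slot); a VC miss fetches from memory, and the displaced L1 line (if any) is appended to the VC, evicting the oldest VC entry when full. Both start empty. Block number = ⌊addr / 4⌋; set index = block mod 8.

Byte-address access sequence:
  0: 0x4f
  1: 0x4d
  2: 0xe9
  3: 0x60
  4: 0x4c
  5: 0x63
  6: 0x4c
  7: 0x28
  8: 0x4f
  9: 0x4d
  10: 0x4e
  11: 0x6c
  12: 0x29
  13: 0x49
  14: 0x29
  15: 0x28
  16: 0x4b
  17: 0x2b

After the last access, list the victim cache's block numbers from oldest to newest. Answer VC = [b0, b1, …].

VC = [58, 19, 18]

#0 0x4f→b19/s3 MISS; vc=[]
#1 0x4d→b19/s3 L1-HIT; vc=[]
#2 0xe9→b58/s2 MISS; vc=[]
#3 0x60→b24/s0 MISS; vc=[]
#4 0x4c→b19/s3 L1-HIT; vc=[]
#5 0x63→b24/s0 L1-HIT; vc=[]
#6 0x4c→b19/s3 L1-HIT; vc=[]
#7 0x28→b10/s2 MISS; vc=[58]
#8 0x4f→b19/s3 L1-HIT; vc=[58]
#9 0x4d→b19/s3 L1-HIT; vc=[58]
#10 0x4e→b19/s3 L1-HIT; vc=[58]
#11 0x6c→b27/s3 MISS; vc=[58,19]
#12 0x29→b10/s2 L1-HIT; vc=[58,19]
#13 0x49→b18/s2 MISS; vc=[58,19,10]
#14 0x29→b10/s2 VC-HIT; vc=[58,19,18]
#15 0x28→b10/s2 L1-HIT; vc=[58,19,18]
#16 0x4b→b18/s2 VC-HIT; vc=[58,19,10]
#17 0x2b→b10/s2 VC-HIT; vc=[58,19,18]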